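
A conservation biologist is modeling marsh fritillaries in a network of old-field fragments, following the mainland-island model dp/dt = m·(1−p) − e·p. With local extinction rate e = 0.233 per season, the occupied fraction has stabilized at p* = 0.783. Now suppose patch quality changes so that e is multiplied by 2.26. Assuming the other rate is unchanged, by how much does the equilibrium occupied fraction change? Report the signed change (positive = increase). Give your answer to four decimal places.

-0.1681

Balance m(1−p*) = e·p* gives m = e·p*/(1−p*) = 0.233×0.78300/0.21700 = 0.84073.
New p* = m/(m+e) = 0.84073/(0.84073+0.52658) = 0.61488.
Δp* = 0.61488 − 0.78300 = -0.16812.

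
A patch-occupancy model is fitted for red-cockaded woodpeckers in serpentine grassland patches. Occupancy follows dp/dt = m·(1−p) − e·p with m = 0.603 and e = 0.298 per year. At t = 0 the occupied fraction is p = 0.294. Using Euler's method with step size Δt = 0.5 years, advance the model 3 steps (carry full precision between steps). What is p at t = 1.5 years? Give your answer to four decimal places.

0.6070

Update rule: p ← p + [m·(1−p) − e·p]·Δt with Δt = 0.5.
t = 0.5: p = 0.29400 + (+0.16905) = 0.46305
t = 1: p = 0.46305 + (+0.09289) = 0.55595
t = 1.5: p = 0.55595 + (+0.05105) = 0.60699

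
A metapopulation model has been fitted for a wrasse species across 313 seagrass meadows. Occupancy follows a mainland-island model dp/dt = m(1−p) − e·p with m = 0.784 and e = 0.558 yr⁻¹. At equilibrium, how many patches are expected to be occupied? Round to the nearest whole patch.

183

p* = m/(m+e) = 0.784/1.3420 = 0.5842.
Expected occupied patches = N × p* = 313 × 0.5842 = 182.86 ≈ 183.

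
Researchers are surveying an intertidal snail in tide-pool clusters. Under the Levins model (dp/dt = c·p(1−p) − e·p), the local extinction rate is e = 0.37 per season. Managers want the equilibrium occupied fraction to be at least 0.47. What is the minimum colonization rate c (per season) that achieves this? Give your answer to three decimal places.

p* = 1 − e/c ≥ 0.47 requires e/c ≤ 0.5300, i.e. c ≥ e/0.5300.
c_min = 0.37/0.5300 = 0.6981.

0.698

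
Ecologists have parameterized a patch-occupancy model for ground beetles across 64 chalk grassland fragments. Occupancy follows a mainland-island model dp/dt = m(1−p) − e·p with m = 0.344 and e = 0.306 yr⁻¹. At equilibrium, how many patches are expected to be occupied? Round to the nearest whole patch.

34

p* = m/(m+e) = 0.344/0.6500 = 0.5292.
Expected occupied patches = N × p* = 64 × 0.5292 = 33.87 ≈ 34.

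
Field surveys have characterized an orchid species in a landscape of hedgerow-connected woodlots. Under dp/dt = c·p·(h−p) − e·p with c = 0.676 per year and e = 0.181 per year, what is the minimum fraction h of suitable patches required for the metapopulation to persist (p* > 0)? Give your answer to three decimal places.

0.268

p* = h − e/c is positive only when h > e/c.
h_min = e/c = 0.181/0.676 = 0.2678.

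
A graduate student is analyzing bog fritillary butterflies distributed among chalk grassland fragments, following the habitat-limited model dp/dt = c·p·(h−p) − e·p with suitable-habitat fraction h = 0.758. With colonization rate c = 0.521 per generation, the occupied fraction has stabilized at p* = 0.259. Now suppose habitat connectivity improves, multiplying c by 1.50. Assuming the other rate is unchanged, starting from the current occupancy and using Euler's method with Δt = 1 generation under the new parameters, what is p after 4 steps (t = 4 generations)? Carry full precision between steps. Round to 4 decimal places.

0.3697

Balance c(h−p*) = e gives e = 0.521×(0.758 − 0.25900) = 0.25998.
Starting from p₀ = 0.25900; update p ← p + (dp/dt)·Δt with the new parameters.
  1  |  dp/dt·Δt = +0.033667  |  p_1 = 0.292667
  2  |  dp/dt·Δt = +0.030343  |  p_2 = 0.323011
  3  |  dp/dt·Δt = +0.025830  |  p_3 = 0.348840
  4  |  dp/dt·Δt = +0.020853  |  p_4 = 0.369694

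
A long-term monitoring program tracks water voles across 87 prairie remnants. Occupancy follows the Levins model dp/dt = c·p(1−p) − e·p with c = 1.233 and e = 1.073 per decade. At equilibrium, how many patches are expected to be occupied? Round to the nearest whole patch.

p* = 1 − e/c = 1 − 1.073/1.233 = 0.1298.
Expected occupied patches = N × p* = 87 × 0.1298 = 11.29 ≈ 11.

11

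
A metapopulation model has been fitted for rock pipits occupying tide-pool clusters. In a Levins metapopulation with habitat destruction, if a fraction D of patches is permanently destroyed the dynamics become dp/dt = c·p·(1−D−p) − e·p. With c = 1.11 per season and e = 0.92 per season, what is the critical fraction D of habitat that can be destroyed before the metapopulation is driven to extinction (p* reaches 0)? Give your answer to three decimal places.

0.171

The nontrivial equilibrium is p* = (1−D) − e/c; extinction occurs when this hits zero.
So D_crit = 1 − e/c = 1 − 0.92/1.11 = 1 − 0.8288 = 0.1712.
This equals the undisturbed p*, a classic result of Lande's extension.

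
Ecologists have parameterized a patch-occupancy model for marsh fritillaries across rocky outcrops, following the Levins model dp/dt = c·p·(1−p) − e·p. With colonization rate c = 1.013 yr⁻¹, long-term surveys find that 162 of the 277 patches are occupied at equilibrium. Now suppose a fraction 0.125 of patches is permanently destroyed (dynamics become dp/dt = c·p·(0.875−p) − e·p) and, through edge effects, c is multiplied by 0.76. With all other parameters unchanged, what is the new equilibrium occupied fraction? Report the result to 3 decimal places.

0.329

Observed p* = 162/277 = 0.58484.
Balance c(1−p*) = e gives e = 1.013×(1 − 0.58484) = 0.42056.
New p* = 0.875 − e/c = 0.875 − 0.42056/0.76988 = 0.32873.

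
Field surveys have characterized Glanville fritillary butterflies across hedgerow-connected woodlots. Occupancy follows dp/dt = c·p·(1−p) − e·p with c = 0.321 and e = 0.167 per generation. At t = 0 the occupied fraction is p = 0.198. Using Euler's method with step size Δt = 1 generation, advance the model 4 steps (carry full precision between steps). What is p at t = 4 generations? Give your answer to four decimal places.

0.2711

Update rule: p ← p + [c·p·(1−p) − e·p]·Δt with Δt = 1.
step 1: Δp = +0.01791, p = 0.21591
step 2: Δp = +0.01829, p = 0.23419
step 3: Δp = +0.01846, p = 0.25265
step 4: Δp = +0.01842, p = 0.27107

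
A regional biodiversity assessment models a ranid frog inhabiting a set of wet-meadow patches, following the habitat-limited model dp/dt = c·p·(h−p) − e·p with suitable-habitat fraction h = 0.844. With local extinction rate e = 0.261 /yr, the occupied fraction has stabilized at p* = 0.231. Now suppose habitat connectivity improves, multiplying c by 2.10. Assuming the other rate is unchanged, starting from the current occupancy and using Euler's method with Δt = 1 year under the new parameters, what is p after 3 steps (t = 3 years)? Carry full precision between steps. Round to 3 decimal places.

Balance c(h−p*) = e gives c = e/(0.844 − 0.23100) = 0.261/0.61300 = 0.42577.
Starting from p₀ = 0.23100; update p ← p + (dp/dt)·Δt with the new parameters.
step 1: Δp = +0.06632, p = 0.29732
step 2: Δp = +0.06773, p = 0.36505
step 3: Δp = +0.06105, p = 0.42610

0.426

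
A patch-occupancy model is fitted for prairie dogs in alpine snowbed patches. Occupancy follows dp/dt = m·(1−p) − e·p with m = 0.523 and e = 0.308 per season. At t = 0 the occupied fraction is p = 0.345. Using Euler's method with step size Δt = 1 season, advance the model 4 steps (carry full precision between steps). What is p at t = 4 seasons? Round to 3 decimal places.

Update rule: p ← p + [m·(1−p) − e·p]·Δt with Δt = 1.
p: 0.34500 → 0.58130  (Δp = +0.23631)
p: 0.58130 → 0.62124  (Δp = +0.03994)
p: 0.62124 → 0.62799  (Δp = +0.00675)
p: 0.62799 → 0.62913  (Δp = +0.00114)

0.629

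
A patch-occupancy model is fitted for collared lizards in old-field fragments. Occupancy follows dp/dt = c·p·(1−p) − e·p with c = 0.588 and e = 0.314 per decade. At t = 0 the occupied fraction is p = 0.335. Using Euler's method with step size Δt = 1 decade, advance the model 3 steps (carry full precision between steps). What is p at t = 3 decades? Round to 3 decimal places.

Update rule: p ← p + [c·p·(1−p) − e·p]·Δt with Δt = 1.
  1  |  dp/dt·Δt = +0.025802  |  p_1 = 0.360802
  2  |  dp/dt·Δt = +0.022315  |  p_2 = 0.383117
  3  |  dp/dt·Δt = +0.018668  |  p_3 = 0.401785

0.402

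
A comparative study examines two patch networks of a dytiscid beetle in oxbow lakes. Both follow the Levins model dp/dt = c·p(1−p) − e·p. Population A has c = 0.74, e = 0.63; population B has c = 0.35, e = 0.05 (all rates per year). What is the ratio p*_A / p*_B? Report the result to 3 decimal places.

0.173

A: p*_A = 1 − 0.63/0.74 = 0.1486.
B: p*_B = 1 − 0.05/0.35 = 0.8571.
p*_A / p*_B = 0.1486/0.8571 = 0.1734.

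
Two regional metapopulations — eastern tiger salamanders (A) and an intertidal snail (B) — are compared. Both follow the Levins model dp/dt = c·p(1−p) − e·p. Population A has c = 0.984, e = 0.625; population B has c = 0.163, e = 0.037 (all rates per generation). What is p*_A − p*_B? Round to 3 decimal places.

A: p*_A = 1 − 0.625/0.984 = 0.3648.
B: p*_B = 1 − 0.037/0.163 = 0.7730.
p*_A − p*_B = 0.3648 − 0.7730 = -0.4082.

-0.408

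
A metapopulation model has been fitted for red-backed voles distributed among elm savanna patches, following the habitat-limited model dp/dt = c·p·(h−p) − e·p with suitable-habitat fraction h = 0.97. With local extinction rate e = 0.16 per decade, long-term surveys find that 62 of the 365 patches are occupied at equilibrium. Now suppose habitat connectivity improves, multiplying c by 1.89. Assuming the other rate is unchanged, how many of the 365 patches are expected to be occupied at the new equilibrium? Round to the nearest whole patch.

200

Observed p* = 62/365 = 0.16986.
Balance c(h−p*) = e gives c = e/(0.97 − 0.16986) = 0.16/0.80014 = 0.19997.
New p* = 0.97 − e/c = 0.97 − 0.16000/0.37794 = 0.54665.
Expected occupied = 365 × 0.54665 = 199.53 ≈ 200.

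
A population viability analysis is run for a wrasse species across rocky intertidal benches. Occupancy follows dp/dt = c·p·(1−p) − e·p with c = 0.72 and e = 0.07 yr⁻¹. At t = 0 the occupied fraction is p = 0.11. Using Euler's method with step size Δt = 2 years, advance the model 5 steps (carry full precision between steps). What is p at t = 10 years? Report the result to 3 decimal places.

Update rule: p ← p + [c·p·(1−p) − e·p]·Δt with Δt = 2.
t = 2: p = 0.11000 + (+0.12558) = 0.23558
t = 4: p = 0.23558 + (+0.22633) = 0.46191
t = 6: p = 0.46191 + (+0.29324) = 0.75515
t = 8: p = 0.75515 + (+0.16053) = 0.91568
t = 10: p = 0.91568 + (-0.01702) = 0.89867

0.899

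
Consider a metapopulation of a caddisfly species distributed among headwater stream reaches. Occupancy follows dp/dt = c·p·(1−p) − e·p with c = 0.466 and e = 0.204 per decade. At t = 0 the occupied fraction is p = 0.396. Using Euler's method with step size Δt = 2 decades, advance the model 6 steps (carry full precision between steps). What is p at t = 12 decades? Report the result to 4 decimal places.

0.5584

Update rule: p ← p + [c·p·(1−p) − e·p]·Δt with Δt = 2.
p: 0.39600 → 0.45735  (Δp = +0.06135)
p: 0.45735 → 0.50206  (Δp = +0.04471)
p: 0.50206 → 0.53021  (Δp = +0.02816)
p: 0.53021 → 0.54604  (Δp = +0.01582)
p: 0.54604 → 0.55428  (Δp = +0.00824)
p: 0.55428 → 0.55839  (Δp = +0.00411)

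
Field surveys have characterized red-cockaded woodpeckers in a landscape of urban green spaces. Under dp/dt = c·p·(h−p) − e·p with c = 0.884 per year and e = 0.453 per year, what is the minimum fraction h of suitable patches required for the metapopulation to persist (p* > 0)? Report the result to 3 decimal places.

0.512

p* = h − e/c is positive only when h > e/c.
h_min = e/c = 0.453/0.884 = 0.5124.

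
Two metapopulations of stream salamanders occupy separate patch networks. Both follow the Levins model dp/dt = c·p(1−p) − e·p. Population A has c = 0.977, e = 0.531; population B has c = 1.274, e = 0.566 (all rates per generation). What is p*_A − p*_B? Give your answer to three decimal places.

A: p*_A = 1 − 0.531/0.977 = 0.4565.
B: p*_B = 1 − 0.566/1.274 = 0.5557.
p*_A − p*_B = 0.4565 − 0.5557 = -0.0992.

-0.099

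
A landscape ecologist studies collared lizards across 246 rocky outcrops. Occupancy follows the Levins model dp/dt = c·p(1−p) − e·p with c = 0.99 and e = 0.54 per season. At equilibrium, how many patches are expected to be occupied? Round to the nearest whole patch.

p* = 1 − e/c = 1 − 0.54/0.99 = 0.4545.
Expected occupied patches = N × p* = 246 × 0.4545 = 111.82 ≈ 112.

112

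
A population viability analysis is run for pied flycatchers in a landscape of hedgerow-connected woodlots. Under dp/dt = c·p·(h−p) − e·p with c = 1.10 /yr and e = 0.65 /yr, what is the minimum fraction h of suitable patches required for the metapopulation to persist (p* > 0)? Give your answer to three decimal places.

0.591

p* = h − e/c is positive only when h > e/c.
h_min = e/c = 0.65/1.10 = 0.5909.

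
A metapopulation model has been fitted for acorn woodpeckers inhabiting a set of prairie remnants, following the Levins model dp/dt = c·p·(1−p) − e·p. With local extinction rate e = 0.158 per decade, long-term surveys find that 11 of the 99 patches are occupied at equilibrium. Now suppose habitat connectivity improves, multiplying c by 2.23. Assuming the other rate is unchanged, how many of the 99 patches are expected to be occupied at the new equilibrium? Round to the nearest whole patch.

60

Observed p* = 11/99 = 0.11111.
Balance c(1−p*) = e gives c = e/(1 − 0.11111) = 0.158/0.88889 = 0.17775.
New p* = 1 − e/c = 1 − 0.15800/0.39638 = 0.60139.
Expected occupied = 99 × 0.60139 = 59.54 ≈ 60.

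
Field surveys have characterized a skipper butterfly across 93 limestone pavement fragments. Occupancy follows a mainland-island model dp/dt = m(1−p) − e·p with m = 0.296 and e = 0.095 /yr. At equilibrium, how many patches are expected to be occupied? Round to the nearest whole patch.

70

p* = m/(m+e) = 0.296/0.3910 = 0.7570.
Expected occupied patches = N × p* = 93 × 0.7570 = 70.40 ≈ 70.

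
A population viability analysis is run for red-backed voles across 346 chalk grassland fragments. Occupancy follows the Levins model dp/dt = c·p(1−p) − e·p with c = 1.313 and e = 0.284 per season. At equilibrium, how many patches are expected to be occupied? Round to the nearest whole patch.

p* = 1 − e/c = 1 − 0.284/1.313 = 0.7837.
Expected occupied patches = N × p* = 346 × 0.7837 = 271.16 ≈ 271.

271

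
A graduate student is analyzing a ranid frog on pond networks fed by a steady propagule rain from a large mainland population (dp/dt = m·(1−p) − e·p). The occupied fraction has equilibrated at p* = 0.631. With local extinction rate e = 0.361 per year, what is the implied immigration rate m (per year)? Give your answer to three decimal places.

0.617

At equilibrium m(1−p*) = e·p*, so m = e·p*/(1−p*).
m = 0.361 × 0.631 / 0.3690 = 0.2278/0.3690 = 0.6173.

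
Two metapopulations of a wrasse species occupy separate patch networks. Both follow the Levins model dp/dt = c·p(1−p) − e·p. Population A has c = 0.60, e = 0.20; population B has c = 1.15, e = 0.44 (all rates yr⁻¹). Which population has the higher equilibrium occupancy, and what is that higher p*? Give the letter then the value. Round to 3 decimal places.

A, 0.667

A: p*_A = 1 − 0.20/0.60 = 0.6667.
B: p*_B = 1 − 0.44/1.15 = 0.6174.
A is higher at 0.6667.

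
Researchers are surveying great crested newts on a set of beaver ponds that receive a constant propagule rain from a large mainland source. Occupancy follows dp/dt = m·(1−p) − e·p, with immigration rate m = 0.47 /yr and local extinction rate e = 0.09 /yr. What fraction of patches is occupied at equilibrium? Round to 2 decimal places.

0.84

At equilibrium the propagule rain into empty patches balances local extinction: m(1−p*) = e·p*.
p* = m/(m+e) = 0.47/(0.47+0.09) = 0.47/0.5600 = 0.8393.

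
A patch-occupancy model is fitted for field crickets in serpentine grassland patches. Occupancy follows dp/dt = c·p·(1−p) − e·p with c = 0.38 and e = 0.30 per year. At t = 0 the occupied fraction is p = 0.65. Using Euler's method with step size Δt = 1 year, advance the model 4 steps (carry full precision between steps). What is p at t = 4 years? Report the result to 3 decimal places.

0.391

Update rule: p ← p + [c·p·(1−p) − e·p]·Δt with Δt = 1.
t = 1: p = 0.65000 + (-0.10855) = 0.54145
t = 2: p = 0.54145 + (-0.06809) = 0.47336
t = 3: p = 0.47336 + (-0.04728) = 0.42608
t = 4: p = 0.42608 + (-0.03490) = 0.39118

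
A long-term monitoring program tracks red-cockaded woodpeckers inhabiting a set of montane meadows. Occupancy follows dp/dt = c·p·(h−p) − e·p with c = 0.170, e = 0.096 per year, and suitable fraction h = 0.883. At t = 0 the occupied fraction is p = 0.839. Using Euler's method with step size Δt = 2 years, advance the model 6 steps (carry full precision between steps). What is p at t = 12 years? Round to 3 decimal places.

0.447

Update rule: p ← p + [c·p·(h−p) − e·p]·Δt with Δt = 2.
p: 0.83900 → 0.69046  (Δp = -0.14854)
p: 0.69046 → 0.60309  (Δp = -0.08737)
p: 0.60309 → 0.54470  (Δp = -0.05840)
p: 0.54470 → 0.50277  (Δp = -0.04193)
p: 0.50277 → 0.47123  (Δp = -0.03153)
p: 0.47123 → 0.44673  (Δp = -0.02450)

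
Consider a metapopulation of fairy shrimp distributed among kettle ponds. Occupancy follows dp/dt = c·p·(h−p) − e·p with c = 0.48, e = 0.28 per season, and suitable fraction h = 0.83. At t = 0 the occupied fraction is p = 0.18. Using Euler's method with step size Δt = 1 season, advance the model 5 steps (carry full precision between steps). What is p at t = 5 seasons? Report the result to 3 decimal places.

Update rule: p ← p + [c·p·(h−p) − e·p]·Δt with Δt = 1.
  1  |  dp/dt·Δt = +0.005760  |  p_1 = 0.185760
  2  |  dp/dt·Δt = +0.005431  |  p_2 = 0.191191
  3  |  dp/dt·Δt = +0.005091  |  p_3 = 0.196282
  4  |  dp/dt·Δt = +0.004747  |  p_4 = 0.201029
  5  |  dp/dt·Δt = +0.004404  |  p_5 = 0.205433

0.205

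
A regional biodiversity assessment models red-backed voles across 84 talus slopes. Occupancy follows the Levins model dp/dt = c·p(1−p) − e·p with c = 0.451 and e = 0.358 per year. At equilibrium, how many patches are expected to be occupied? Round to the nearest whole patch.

p* = 1 − e/c = 1 − 0.358/0.451 = 0.2062.
Expected occupied patches = N × p* = 84 × 0.2062 = 17.32 ≈ 17.

17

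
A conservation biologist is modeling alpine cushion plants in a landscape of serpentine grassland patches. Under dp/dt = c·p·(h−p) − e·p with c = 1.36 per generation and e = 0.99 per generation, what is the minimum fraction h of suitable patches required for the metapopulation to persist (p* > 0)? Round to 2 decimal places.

p* = h − e/c is positive only when h > e/c.
h_min = e/c = 0.99/1.36 = 0.7279.

0.73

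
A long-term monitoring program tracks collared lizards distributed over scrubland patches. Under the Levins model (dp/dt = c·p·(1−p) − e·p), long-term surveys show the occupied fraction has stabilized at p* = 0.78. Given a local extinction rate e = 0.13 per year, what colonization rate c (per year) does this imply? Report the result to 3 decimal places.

0.591

At equilibrium c(1−p*) = e, so c = e/(1−p*).
c = 0.13/(1 − 0.78) = 0.13/0.2200 = 0.5909.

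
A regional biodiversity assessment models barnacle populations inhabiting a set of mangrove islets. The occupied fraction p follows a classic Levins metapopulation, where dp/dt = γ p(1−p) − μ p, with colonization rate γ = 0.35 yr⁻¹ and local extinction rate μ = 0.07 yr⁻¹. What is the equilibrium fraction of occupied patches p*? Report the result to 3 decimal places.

At equilibrium, colonization balances extinction: γ·p*·(1−p*) = μ·p*.
So p* = 1 − μ/γ = 1 − 0.07/0.35 = 1 − 0.2000 = 0.8000.

0.800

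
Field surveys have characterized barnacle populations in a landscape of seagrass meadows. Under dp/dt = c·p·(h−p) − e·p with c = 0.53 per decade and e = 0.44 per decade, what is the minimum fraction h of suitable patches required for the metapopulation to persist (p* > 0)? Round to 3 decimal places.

p* = h − e/c is positive only when h > e/c.
h_min = e/c = 0.44/0.53 = 0.8302.

0.830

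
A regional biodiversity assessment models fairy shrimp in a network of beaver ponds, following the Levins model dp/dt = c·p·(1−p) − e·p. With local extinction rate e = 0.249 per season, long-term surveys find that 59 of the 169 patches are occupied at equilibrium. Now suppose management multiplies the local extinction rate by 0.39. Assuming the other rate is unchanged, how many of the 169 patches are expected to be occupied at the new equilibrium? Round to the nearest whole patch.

Observed p* = 59/169 = 0.34911.
Balance c(1−p*) = e gives c = e/(1 − 0.34911) = 0.249/0.65089 = 0.38255.
New p* = 1 − e/c = 1 − 0.09711/0.38255 = 0.74615.
Expected occupied = 169 × 0.74615 = 126.10 ≈ 126.

126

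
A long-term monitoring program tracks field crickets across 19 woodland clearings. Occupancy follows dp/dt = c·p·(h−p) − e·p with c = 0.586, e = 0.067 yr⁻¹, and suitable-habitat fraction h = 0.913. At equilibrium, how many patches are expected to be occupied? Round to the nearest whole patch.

15

p* = h − e/c = 0.913 − 0.1143 = 0.7987.
Expected occupied patches = N × p* = 19 × 0.7987 = 15.17 ≈ 15.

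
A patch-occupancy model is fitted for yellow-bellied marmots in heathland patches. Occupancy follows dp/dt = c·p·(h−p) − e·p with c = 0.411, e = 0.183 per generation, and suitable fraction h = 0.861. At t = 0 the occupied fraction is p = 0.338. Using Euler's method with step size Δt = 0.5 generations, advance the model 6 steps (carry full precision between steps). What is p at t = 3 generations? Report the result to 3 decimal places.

0.366

Update rule: p ← p + [c·p·(h−p) − e·p]·Δt with Δt = 0.5.
step 1: Δp = +0.00540, p = 0.34340
step 2: Δp = +0.00511, p = 0.34851
step 3: Δp = +0.00482, p = 0.35332
step 4: Δp = +0.00453, p = 0.35785
step 5: Δp = +0.00426, p = 0.36211
step 6: Δp = +0.00399, p = 0.36610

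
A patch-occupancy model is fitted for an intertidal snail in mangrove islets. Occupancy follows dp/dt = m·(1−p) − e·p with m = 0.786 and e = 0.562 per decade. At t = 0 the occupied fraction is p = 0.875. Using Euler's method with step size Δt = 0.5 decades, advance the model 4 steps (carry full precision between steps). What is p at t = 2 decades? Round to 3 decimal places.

0.586

Update rule: p ← p + [m·(1−p) − e·p]·Δt with Δt = 0.5.
p: 0.87500 → 0.67825  (Δp = -0.19675)
p: 0.67825 → 0.61411  (Δp = -0.06414)
p: 0.61411 → 0.59320  (Δp = -0.02091)
p: 0.59320 → 0.58638  (Δp = -0.00682)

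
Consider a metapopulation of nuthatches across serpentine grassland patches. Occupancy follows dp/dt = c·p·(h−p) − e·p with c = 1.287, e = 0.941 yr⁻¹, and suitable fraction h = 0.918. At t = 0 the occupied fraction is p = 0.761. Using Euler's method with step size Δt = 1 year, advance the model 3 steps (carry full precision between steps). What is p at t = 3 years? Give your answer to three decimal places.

Update rule: p ← p + [c·p·(h−p) − e·p]·Δt with Δt = 1.
t = 1: p = 0.76100 + (-0.56233) = 0.19867
t = 2: p = 0.19867 + (-0.00302) = 0.19564
t = 3: p = 0.19564 + (-0.00222) = 0.19343

0.193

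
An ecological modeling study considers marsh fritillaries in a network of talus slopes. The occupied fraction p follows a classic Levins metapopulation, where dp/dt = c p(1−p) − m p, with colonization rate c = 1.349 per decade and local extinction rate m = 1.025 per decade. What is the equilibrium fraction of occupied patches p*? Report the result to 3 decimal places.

0.240

Setting dp/dt = 0 and dividing through by p* gives c·(1−p*) = m.
So p* = 1 − m/c = 1 − 1.025/1.349 = 1 − 0.7598 = 0.2402.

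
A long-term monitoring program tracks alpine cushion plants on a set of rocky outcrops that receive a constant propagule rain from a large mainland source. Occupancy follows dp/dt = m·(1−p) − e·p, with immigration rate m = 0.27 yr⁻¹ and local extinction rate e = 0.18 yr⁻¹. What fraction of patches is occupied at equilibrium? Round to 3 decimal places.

0.600

Setting dp/dt = 0: m − m·p* = e·p*, so m = (m+e)·p*.
p* = m/(m+e) = 0.27/(0.27+0.18) = 0.27/0.4500 = 0.6000.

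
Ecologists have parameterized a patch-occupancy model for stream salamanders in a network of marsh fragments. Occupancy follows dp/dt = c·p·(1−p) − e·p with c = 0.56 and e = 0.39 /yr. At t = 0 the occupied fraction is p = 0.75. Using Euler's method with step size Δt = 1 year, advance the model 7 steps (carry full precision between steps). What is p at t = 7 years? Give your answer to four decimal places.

Update rule: p ← p + [c·p·(1−p) − e·p]·Δt with Δt = 1.
  1  |  dp/dt·Δt = -0.187500  |  p_1 = 0.562500
  2  |  dp/dt·Δt = -0.081562  |  p_2 = 0.480938
  3  |  dp/dt·Δt = -0.047769  |  p_3 = 0.433168
  4  |  dp/dt·Δt = -0.031437  |  p_4 = 0.401731
  5  |  dp/dt·Δt = -0.022083  |  p_5 = 0.379648
  6  |  dp/dt·Δt = -0.016174  |  p_6 = 0.363474
  7  |  dp/dt·Δt = -0.012193  |  p_7 = 0.351281

0.3513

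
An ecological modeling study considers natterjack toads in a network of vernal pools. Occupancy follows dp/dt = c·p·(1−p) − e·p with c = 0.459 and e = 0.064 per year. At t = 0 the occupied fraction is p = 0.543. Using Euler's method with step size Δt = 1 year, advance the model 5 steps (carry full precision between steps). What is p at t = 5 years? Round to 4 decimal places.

Update rule: p ← p + [c·p·(1−p) − e·p]·Δt with Δt = 1.
step 1: Δp = +0.07915, p = 0.62215
step 2: Δp = +0.06808, p = 0.69023
step 3: Δp = +0.05396, p = 0.74420
step 4: Δp = +0.03975, p = 0.78395
step 5: Δp = +0.02757, p = 0.81152

0.8115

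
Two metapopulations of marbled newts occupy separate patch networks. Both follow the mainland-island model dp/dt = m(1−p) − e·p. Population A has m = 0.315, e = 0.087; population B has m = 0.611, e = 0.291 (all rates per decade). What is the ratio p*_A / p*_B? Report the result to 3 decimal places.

A: p*_A = m/(m+e) = 0.315/0.4020 = 0.7836.
B: p*_B = 0.611/0.9020 = 0.6774.
p*_A / p*_B = 0.7836/0.6774 = 1.1568.

1.157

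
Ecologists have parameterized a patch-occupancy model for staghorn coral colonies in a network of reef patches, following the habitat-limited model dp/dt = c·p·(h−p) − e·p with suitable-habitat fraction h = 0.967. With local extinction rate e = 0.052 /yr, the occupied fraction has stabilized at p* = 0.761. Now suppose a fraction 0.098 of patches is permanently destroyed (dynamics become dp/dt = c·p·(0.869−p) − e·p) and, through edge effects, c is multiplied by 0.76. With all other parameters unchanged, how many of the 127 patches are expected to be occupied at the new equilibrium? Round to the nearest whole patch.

76

Balance c(h−p*) = e gives c = e/(0.967 − 0.76100) = 0.052/0.20600 = 0.25243.
New p* = 0.869 − e/c = 0.869 − 0.05200/0.19185 = 0.59795.
Expected occupied = 127 × 0.59795 = 75.94 ≈ 76.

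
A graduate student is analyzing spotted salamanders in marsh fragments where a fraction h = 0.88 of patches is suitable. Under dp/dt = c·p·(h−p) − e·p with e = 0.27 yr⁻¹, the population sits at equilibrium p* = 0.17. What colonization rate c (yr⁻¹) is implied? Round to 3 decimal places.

0.380

At equilibrium c(h−p*) = e, so c = e/(h−p*).
c = 0.27/(0.88 − 0.17) = 0.27/0.7100 = 0.3803.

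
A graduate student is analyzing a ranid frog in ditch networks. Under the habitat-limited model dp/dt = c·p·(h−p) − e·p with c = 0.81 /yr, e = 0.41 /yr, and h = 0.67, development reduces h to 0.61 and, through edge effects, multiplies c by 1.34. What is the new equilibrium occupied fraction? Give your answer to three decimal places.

0.232

Before: p* = h − e/c = 0.67 − 0.41/0.81 = 0.67 − 0.5062 = 0.1638.
After: c = 1.0854, e = 0.41, h = 0.61; p* = 0.61 − 0.41/1.0854 = 0.2323.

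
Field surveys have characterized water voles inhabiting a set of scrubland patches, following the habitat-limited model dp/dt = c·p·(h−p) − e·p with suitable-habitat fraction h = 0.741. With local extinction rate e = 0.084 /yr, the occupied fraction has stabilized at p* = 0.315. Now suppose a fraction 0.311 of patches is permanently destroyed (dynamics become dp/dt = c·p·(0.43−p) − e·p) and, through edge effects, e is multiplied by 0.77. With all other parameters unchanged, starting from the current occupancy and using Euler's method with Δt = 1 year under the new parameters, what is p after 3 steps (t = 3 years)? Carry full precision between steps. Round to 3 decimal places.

0.279

Balance c(h−p*) = e gives c = e/(0.741 − 0.31500) = 0.084/0.42600 = 0.19718.
Starting from p₀ = 0.31500; update p ← p + (dp/dt)·Δt with the new parameters.
step 1: Δp = -0.01323, p = 0.30177
step 2: Δp = -0.01189, p = 0.28988
step 3: Δp = -0.01074, p = 0.27914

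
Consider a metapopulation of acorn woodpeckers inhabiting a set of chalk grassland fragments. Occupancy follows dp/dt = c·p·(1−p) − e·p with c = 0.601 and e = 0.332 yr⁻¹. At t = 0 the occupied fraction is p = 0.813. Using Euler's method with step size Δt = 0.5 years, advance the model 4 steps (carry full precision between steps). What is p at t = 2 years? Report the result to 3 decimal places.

Update rule: p ← p + [c·p·(1−p) − e·p]·Δt with Δt = 0.5.
p: 0.81300 → 0.72373  (Δp = -0.08927)
p: 0.72373 → 0.66367  (Δp = -0.06005)
p: 0.66367 → 0.62058  (Δp = -0.04309)
p: 0.62058 → 0.58832  (Δp = -0.03226)

0.588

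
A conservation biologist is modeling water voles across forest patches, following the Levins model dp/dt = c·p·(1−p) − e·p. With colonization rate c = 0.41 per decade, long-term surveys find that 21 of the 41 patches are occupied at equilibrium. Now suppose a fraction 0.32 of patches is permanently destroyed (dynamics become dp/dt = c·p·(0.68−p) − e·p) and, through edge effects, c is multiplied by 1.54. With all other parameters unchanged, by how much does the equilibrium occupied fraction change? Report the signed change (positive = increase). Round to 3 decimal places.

-0.149

Observed p* = 21/41 = 0.51220.
Balance c(1−p*) = e gives e = 0.41×(1 − 0.51220) = 0.20000.
New p* = 0.68 − e/c = 0.68 − 0.20000/0.63140 = 0.36324.
Δp* = 0.36324 − 0.51220 = -0.14896.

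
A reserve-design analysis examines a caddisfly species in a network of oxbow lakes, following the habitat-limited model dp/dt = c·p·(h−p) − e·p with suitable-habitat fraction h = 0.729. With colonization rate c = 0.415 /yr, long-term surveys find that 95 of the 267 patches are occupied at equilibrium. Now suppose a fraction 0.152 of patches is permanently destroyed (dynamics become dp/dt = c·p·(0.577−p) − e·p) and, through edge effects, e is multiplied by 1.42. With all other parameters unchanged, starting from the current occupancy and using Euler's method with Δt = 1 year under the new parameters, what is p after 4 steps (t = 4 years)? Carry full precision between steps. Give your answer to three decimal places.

0.229

Observed p* = 95/267 = 0.35581.
Balance c(h−p*) = e gives e = 0.415×(0.729 − 0.35581) = 0.15488.
Starting from p₀ = 0.35581; update p ← p + (dp/dt)·Δt with the new parameters.
step 1: Δp = -0.04559, p = 0.31022
step 2: Δp = -0.03388, p = 0.27634
step 3: Δp = -0.02629, p = 0.25005
step 4: Δp = -0.02106, p = 0.22898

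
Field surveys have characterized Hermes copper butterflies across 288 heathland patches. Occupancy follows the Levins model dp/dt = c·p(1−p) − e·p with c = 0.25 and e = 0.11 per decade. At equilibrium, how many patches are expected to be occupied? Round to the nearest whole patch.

161

p* = 1 − e/c = 1 − 0.11/0.25 = 0.5600.
Expected occupied patches = N × p* = 288 × 0.5600 = 161.28 ≈ 161.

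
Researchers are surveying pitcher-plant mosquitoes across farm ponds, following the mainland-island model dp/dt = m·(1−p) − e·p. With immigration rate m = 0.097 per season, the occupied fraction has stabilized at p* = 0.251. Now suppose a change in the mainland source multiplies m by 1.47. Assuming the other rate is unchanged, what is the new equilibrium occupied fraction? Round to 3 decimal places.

Balance m(1−p*) = e·p* gives e = m(1−p*)/p* = 0.097×0.74900/0.25100 = 0.28945.
New p* = m/(m+e) = 0.14259/(0.14259+0.28945) = 0.33004.

0.330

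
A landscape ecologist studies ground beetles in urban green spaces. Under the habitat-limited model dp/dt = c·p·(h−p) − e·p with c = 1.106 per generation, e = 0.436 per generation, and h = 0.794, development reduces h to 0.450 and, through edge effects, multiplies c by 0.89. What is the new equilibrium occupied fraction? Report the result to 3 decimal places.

Before: p* = h − e/c = 0.794 − 0.436/1.106 = 0.794 − 0.3942 = 0.3998.
After: c = 0.98434, e = 0.436, h = 0.450; p* = 0.450 − 0.436/0.98434 = 0.0071.

0.007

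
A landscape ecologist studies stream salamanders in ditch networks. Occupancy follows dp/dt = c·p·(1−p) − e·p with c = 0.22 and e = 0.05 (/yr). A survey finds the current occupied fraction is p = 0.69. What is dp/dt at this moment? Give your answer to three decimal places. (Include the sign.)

Colonization term: c·p·(1−p) = 0.22×0.69×0.3100 = 0.04706.
Extinction term: e·p = 0.03450.
dp/dt = 0.04706 − 0.03450 = 0.01256.

0.013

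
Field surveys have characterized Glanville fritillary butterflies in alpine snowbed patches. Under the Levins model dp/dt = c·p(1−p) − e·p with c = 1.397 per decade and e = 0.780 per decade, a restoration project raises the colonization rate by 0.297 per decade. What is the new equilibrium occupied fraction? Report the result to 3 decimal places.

Before: p* = 1 − 0.780/1.397 = 0.4417.
After the change, c = 1.694, e = 0.78, so p* = 1 − 0.78/1.694 = 0.5396.

0.540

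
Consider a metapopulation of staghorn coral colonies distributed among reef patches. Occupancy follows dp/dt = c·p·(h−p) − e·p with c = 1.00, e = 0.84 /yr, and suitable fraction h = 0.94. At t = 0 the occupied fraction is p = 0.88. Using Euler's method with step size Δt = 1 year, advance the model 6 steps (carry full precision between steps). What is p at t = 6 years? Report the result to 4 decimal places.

Update rule: p ← p + [c·p·(h−p) − e·p]·Δt with Δt = 1.
  1  |  dp/dt·Δt = -0.686400  |  p_1 = 0.193600
  2  |  dp/dt·Δt = -0.018121  |  p_2 = 0.175479
  3  |  dp/dt·Δt = -0.013245  |  p_3 = 0.162234
  4  |  dp/dt·Δt = -0.010096  |  p_4 = 0.152138
  5  |  dp/dt·Δt = -0.007932  |  p_5 = 0.144205
  6  |  dp/dt·Δt = -0.006375  |  p_6 = 0.137831

0.1378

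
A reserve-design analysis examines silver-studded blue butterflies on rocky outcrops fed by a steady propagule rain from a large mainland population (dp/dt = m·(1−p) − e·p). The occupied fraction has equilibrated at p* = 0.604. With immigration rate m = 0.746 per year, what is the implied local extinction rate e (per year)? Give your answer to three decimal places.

At equilibrium m(1−p*) = e·p*, so e = m(1−p*)/p*.
e = 0.746 × 0.3960 / 0.604 = 0.4891.

0.489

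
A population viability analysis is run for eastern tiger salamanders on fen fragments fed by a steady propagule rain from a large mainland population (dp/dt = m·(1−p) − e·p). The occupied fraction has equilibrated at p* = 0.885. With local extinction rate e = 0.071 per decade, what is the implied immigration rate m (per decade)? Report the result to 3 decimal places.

0.546

At equilibrium m(1−p*) = e·p*, so m = e·p*/(1−p*).
m = 0.071 × 0.885 / 0.1150 = 0.0628/0.1150 = 0.5464.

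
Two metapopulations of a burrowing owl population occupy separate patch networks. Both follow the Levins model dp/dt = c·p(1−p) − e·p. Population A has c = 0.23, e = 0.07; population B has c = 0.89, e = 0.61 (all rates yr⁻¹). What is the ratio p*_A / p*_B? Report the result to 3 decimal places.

A: p*_A = 1 − 0.07/0.23 = 0.6957.
B: p*_B = 1 − 0.61/0.89 = 0.3146.
p*_A / p*_B = 0.6957/0.3146 = 2.2112.

2.211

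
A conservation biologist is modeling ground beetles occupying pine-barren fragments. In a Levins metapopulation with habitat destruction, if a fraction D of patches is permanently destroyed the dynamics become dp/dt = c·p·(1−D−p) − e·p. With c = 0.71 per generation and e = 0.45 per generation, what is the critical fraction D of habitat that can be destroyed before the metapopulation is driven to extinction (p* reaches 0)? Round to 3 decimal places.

The nontrivial equilibrium is p* = (1−D) − e/c; extinction occurs when this hits zero.
So D_crit = 1 − e/c = 1 − 0.45/0.71 = 1 − 0.6338 = 0.3662.
This equals the undisturbed p*, a classic result of Lande's extension.

0.366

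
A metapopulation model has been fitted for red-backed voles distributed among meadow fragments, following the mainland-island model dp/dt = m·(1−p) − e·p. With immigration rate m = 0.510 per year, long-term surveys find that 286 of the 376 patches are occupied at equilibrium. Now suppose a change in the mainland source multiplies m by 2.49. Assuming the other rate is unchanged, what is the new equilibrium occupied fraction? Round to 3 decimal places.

Observed p* = 286/376 = 0.76064.
Balance m(1−p*) = e·p* gives e = m(1−p*)/p* = 0.510×0.23936/0.76064 = 0.16049.
New p* = m/(m+e) = 1.26990/(1.26990+0.16049) = 0.88780.

0.888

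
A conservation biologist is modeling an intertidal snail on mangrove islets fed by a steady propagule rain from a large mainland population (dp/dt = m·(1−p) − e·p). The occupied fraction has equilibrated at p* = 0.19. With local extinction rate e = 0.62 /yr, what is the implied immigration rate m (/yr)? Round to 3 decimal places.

0.145

At equilibrium m(1−p*) = e·p*, so m = e·p*/(1−p*).
m = 0.62 × 0.19 / 0.8100 = 0.1178/0.8100 = 0.1454.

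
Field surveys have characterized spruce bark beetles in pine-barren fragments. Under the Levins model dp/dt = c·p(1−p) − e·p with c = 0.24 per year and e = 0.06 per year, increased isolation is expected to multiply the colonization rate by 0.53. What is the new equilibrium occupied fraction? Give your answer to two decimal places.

Before: p* = 1 − 0.06/0.24 = 0.7500.
After the change, c = 0.1272, e = 0.06, so p* = 1 − 0.06/0.1272 = 0.5283.

0.53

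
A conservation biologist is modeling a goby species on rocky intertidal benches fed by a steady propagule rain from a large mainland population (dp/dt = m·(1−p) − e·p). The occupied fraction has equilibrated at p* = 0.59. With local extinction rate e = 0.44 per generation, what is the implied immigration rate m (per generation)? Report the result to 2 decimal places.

At equilibrium m(1−p*) = e·p*, so m = e·p*/(1−p*).
m = 0.44 × 0.59 / 0.4100 = 0.2596/0.4100 = 0.6332.

0.63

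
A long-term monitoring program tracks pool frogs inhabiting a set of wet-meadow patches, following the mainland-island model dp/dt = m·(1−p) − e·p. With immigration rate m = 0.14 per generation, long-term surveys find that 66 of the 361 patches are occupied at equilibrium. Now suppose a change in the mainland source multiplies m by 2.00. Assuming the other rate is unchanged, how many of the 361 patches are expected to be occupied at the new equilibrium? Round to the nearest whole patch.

Observed p* = 66/361 = 0.18283.
Balance m(1−p*) = e·p* gives e = m(1−p*)/p* = 0.14×0.81717/0.18283 = 0.62574.
New p* = m/(m+e) = 0.28000/(0.28000+0.62574) = 0.30914.
Expected occupied = 361 × 0.30914 = 111.60 ≈ 112.

112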